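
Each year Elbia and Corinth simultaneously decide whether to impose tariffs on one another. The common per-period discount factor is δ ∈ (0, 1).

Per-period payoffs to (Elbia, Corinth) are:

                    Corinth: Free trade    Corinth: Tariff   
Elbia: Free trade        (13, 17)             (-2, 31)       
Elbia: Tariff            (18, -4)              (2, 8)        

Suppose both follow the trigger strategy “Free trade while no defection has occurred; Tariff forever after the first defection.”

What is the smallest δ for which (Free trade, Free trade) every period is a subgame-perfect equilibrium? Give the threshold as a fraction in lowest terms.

Elbia's threshold: (18−13)/(18−2) = 5/16.
Corinth's threshold: (31−17)/(31−8) = 14/23.
5/16 < 14/23, so Corinth binds and δ* = 14/23.

14/23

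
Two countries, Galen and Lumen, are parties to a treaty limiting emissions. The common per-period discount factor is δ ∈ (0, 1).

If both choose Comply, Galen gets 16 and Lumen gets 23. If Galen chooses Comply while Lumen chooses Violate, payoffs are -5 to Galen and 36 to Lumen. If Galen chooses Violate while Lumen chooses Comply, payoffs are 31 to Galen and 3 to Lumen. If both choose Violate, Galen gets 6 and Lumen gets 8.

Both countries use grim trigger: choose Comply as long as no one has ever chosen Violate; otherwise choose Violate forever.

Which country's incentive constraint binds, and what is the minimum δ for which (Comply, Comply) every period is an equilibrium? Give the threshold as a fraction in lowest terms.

Galen's threshold: (31−16)/(31−6) = 3/5.
Lumen's threshold: (36−23)/(36−8) = 13/28.
3/5 > 13/28, so Galen binds and δ* = 3/5.

Galen; δ ≥ 3/5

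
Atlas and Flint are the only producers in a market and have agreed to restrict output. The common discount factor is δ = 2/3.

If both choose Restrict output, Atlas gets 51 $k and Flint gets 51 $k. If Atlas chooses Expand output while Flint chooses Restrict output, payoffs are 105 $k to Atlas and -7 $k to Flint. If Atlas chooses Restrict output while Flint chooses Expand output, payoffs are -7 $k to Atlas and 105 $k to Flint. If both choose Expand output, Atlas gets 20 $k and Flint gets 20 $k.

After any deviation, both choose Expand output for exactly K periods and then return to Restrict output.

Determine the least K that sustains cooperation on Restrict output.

No profitable deviation requires (51−20)(δ+…+δ^K) ≥ 105−51, i.e. δ+…+δ^K ≥ 54/31 ≈ 1.7419.
With δ = 2/3, the partial sums are K=1: 0.6667, K=2: 1.1111, K=3: 1.4074, K=4: 1.6049, K=5: 1.7366, K=6: 1.8244.
K = 6 is the first length at which the sum reaches 1.7419.

6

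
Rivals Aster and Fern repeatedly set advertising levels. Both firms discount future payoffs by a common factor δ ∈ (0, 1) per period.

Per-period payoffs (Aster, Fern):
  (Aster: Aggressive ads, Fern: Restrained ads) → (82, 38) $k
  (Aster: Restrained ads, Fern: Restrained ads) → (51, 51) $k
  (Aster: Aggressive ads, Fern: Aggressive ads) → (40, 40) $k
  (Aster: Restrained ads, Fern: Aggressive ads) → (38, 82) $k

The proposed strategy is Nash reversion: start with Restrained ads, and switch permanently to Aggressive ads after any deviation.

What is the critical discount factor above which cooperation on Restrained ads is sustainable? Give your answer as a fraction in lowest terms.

31/42

Under grim trigger the critical discount factor is (T−C)/(T−P) with T = 82, C = 51, P = 40.
δ* = (82−51)/(82−40) = 31/42.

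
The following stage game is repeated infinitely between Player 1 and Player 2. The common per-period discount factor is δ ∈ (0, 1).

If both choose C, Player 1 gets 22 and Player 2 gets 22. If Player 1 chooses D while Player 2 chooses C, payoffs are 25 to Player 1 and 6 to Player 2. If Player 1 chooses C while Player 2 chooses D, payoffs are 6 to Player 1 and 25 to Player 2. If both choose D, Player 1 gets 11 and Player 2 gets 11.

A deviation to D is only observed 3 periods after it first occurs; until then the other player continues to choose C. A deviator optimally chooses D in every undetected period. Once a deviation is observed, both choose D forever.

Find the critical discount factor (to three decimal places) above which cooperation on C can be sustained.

Deviating for the 3 undetected periods gains 25−22 = 3 per period over cooperation, then loses 22−11 = 11 per period forever once punishment starts.
Gain: 3(1 + δ + … + δ^2); loss: 11·δ^3/(1−δ).
No profitable deviation ⇔ 3(1−δ^3) ≤ 11·δ^3, i.e. δ^3 ≥ 3/(3+11) = 3/14.
Hence δ ≥ (3/14)^(1/3) ≈ 0.598.

0.598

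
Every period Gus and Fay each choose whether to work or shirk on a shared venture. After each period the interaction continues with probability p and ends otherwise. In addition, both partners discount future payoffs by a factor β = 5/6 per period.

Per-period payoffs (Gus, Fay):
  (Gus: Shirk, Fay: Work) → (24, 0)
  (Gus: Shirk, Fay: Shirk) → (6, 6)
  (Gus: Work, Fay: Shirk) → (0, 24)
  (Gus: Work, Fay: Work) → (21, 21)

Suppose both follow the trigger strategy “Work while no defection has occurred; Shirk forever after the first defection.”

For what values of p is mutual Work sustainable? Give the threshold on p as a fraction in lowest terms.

Expected continuation weight on next period's payoff is β·p = 5/6·p, which plays the role of the discount factor.
Cooperation requires 5/6·p ≥ (24−21)/(24−6) = 1/6, hence p ≥ 1/5.

1/5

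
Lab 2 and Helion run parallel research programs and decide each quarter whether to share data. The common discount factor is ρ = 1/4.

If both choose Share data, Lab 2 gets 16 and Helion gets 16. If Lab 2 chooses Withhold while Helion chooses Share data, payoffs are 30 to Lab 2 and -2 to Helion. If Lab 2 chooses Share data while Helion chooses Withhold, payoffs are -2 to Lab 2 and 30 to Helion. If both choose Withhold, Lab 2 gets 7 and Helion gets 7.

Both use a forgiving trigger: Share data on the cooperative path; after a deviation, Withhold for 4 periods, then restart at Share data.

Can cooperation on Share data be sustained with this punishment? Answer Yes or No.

IC: ρ+…+ρ^4 ≥ (30−16)/(16−7) = 14/9.
At ρ = 1/4: partial sum = 0.3320 < 1.5556. Cooperation not sustainable.

No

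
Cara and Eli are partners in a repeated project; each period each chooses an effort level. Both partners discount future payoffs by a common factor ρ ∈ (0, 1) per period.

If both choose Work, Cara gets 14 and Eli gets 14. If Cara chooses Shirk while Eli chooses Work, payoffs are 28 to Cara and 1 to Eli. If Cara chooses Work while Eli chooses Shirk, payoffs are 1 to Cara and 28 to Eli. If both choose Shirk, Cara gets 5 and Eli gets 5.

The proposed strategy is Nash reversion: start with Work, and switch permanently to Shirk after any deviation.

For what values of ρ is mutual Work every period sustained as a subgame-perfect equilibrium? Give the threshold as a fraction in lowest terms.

One-period gain from deviating is 28 − 14 = 14. The loss is 14 − 5 = 9 in every subsequent period, with present value 9·ρ/(1−ρ).
Deviation is unprofitable when 9·ρ/(1−ρ) ≥ 14, i.e. ρ/(1−ρ) ≥ 14/9.
Equivalently ρ ≥ 14/(14+9) = 14/23.

14/23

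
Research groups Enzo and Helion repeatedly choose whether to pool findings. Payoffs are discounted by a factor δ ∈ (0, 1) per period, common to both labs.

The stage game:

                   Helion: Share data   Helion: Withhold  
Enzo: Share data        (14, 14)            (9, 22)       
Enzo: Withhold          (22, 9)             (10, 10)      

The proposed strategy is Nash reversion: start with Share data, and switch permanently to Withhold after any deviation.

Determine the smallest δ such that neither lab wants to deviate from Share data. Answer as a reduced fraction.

Cooperation forever yields 14 each period: 14/(1−δ).
Deviating yields 22 once, then 10 forever: 22 + 10δ/(1−δ).
No profitable deviation requires 14/(1−δ) ≥ 22 + 10δ/(1−δ).
Multiplying by (1−δ): 14 ≥ 22(1−δ) + 10δ = 22 − 12δ.
So 12δ ≥ 8, i.e. δ ≥ 8/12 = 2/3.

2/3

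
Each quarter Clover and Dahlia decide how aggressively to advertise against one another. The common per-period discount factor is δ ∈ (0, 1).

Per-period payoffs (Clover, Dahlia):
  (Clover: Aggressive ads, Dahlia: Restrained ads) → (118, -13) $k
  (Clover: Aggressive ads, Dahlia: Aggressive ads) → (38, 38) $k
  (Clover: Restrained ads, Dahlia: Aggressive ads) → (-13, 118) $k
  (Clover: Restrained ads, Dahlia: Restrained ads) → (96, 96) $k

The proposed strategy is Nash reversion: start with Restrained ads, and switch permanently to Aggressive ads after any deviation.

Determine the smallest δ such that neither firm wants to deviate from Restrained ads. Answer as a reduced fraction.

Cooperation forever yields 96 each period: 96/(1−δ).
Deviating yields 118 once, then 38 forever: 118 + 38δ/(1−δ).
No profitable deviation requires 96/(1−δ) ≥ 118 + 38δ/(1−δ).
Multiplying by (1−δ): 96 ≥ 118(1−δ) + 38δ = 118 − 80δ.
So 80δ ≥ 22, i.e. δ ≥ 22/80 = 11/40.

11/40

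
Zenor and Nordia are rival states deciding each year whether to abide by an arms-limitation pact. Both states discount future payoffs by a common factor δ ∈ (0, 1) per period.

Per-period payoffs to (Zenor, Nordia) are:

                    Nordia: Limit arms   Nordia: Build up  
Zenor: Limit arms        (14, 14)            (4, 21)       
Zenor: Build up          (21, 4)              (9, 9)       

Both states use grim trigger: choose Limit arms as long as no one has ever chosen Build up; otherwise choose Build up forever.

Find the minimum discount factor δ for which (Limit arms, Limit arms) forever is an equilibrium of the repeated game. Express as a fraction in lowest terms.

Cooperation forever yields 14 each period: 14/(1−δ).
Deviating yields 21 once, then 9 forever: 21 + 9δ/(1−δ).
No profitable deviation requires 14/(1−δ) ≥ 21 + 9δ/(1−δ).
Multiplying by (1−δ): 14 ≥ 21(1−δ) + 9δ = 21 − 12δ.
So 12δ ≥ 7, i.e. δ ≥ 7/12.

7/12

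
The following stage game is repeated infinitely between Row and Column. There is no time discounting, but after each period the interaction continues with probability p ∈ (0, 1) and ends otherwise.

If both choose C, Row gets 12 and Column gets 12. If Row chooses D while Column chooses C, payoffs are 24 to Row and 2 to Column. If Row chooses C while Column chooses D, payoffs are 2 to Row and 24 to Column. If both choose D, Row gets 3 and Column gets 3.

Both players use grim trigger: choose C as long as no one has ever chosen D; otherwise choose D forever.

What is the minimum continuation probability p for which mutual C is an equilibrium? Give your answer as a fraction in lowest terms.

4/7

With no time discounting, the continuation probability p plays the role of the discount factor.
Grim-trigger IC: 12/(1−p) ≥ 24 + 3p/(1−p) ⇒ p ≥ (24−12)/(24−3) = 4/7.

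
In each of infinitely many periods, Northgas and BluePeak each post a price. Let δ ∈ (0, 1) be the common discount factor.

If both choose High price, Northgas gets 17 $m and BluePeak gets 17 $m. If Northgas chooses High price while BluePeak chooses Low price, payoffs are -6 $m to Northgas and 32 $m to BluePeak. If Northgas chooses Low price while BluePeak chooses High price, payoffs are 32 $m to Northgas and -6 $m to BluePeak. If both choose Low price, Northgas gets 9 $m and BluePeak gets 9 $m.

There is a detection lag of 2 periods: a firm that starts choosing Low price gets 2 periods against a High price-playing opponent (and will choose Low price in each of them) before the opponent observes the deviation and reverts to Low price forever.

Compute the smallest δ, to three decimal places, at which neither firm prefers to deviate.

A deviator earns 32 for 2 periods, then 9 forever; cooperating earns 17 forever. Multiplying the IC by (1−δ):
17 ≥ 32(1−δ^2) + 9δ^2, so 23·δ^2 ≥ 15 and δ^2 ≥ 15/23.
δ ≥ (15/23)^(1/2) ≈ 0.808.

0.808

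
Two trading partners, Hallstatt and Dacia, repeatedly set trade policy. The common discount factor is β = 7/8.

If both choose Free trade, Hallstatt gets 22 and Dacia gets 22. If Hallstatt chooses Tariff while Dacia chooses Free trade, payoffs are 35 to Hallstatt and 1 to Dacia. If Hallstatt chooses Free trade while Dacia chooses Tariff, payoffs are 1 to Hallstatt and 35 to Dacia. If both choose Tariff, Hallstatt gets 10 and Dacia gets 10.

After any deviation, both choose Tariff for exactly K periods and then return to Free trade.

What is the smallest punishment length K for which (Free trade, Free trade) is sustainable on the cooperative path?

No profitable deviation requires (22−10)(β+…+β^K) ≥ 35−22, i.e. β+…+β^K ≥ 13/12 ≈ 1.0833.
With β = 7/8, the partial sums are K=1: 0.8750, K=2: 1.6406.
K = 2 is the first length at which the sum reaches 1.0833.

2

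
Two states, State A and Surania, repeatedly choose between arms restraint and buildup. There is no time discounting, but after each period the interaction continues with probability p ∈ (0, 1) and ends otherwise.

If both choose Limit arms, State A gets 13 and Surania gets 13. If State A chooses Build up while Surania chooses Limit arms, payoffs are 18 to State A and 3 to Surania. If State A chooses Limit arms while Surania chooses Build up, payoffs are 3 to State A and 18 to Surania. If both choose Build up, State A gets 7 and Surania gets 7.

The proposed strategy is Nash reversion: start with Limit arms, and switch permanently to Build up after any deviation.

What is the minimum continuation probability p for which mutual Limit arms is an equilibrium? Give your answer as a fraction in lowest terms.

Expected cooperation value is 13 + p·13 + p²·13 + … = 13/(1−p); deviation gives 18 + p·7/(1−p).
13 ≥ 18(1−p) + 7p ⇒ 11p ≥ 5 ⇒ p ≥ 5/11.

5/11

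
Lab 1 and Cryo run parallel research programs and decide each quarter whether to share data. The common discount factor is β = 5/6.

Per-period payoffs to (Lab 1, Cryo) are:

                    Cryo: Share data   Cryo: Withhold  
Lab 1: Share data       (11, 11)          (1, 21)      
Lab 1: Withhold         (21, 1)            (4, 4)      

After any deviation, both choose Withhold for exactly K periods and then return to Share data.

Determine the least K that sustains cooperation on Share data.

2

IC: β(1−β^K)/(1−β) ≥ (21−11)/(11−4) = 10/7.
With β = 5/6: need 1 − β^K ≥ 10/7·(1−5/6)/(5/6), i.e. β^K ≤ 0.7143.
Since (5/6)^1 = 0.8333 and (5/6)^2 = 0.6944, the smallest such K is 2.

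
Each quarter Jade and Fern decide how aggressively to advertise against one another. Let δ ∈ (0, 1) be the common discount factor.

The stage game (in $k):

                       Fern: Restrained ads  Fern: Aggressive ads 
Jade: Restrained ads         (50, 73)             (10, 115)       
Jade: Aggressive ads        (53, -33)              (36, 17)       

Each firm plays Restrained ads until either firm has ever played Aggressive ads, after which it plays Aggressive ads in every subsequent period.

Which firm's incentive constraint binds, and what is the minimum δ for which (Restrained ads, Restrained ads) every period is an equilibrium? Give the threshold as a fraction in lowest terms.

For Jade: deviation gain 53−50 = 3, per-period punishment loss 50−36 = 14. IC gives δ ≥ 3/17.
For Fern: gain 42, loss 56 per period, so δ ≥ 42/98 = 3/7.
The tighter constraint is Fern's, so cooperation needs δ ≥ 3/7.

Fern; δ ≥ 3/7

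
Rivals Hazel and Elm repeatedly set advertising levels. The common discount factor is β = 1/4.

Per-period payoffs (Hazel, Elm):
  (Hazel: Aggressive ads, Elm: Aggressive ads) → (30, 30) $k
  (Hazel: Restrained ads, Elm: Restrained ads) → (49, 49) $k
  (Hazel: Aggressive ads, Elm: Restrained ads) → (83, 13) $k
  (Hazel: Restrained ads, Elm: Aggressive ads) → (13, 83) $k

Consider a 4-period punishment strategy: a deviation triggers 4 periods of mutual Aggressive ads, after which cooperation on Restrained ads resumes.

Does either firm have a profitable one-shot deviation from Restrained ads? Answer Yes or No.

Yes

A one-shot deviation gives 83 now, then 30 for 4 periods, then back to 49.
Gain from deviating: (83−49) today; loss: (49−30) in each of the next 4 periods.
No-deviation condition: (49−30)(β+…+β^4) ≥ 83−49, i.e. β+…+β^4 ≥ 34/19.
At β = 1/4: β+…+β^4 = 0.3320 < 1.7895.
So cooperation is not sustainable.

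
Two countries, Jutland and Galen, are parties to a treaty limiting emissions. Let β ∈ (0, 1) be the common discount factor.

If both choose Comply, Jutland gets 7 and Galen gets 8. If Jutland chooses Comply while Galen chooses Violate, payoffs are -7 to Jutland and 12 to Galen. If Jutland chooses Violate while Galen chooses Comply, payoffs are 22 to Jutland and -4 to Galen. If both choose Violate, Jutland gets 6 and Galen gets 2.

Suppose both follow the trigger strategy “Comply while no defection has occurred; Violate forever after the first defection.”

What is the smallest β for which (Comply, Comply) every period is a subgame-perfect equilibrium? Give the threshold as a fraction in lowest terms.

Jutland: cooperation gives 7 each period; deviation gives 22 once then 6 forever.
  7/(1−β) ≥ 22 + 6β/(1−β) ⇒ β ≥ 15/16.
Galen: cooperation gives 8 each period; deviation gives 12 once then 2 forever.
  β ≥ 4/10 = 2/5.
Both must hold, so the binding constraint is Jutland's: β ≥ 15/16.

15/16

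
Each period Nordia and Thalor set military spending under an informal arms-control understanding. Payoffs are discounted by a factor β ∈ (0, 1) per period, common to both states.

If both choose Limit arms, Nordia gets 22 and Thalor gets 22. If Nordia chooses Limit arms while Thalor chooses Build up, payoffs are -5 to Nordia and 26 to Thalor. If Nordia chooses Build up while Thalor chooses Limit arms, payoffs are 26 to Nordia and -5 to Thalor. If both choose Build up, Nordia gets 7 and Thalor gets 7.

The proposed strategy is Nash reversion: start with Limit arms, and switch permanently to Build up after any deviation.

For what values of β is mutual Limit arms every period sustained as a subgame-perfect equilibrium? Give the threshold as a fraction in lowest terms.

4/19

22/(1−β) ≥ 26 + 7β/(1−β)
22 ≥ 26 − 19β
β ≥ 4/19.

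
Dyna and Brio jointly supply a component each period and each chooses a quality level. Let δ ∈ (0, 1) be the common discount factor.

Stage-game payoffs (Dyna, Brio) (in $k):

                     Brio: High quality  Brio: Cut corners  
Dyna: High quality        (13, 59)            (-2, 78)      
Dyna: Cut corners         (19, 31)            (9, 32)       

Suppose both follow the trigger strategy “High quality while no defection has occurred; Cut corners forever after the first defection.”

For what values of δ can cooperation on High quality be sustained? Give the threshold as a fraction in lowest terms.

Dyna: cooperation gives 13 each period; deviation gives 19 once then 9 forever.
  13/(1−δ) ≥ 19 + 9δ/(1−δ) ⇒ δ ≥ 6/10 = 3/5.
Brio: cooperation gives 59 each period; deviation gives 78 once then 32 forever.
  δ ≥ 19/46.
Both must hold, so the binding constraint is Dyna's: δ ≥ 3/5.

3/5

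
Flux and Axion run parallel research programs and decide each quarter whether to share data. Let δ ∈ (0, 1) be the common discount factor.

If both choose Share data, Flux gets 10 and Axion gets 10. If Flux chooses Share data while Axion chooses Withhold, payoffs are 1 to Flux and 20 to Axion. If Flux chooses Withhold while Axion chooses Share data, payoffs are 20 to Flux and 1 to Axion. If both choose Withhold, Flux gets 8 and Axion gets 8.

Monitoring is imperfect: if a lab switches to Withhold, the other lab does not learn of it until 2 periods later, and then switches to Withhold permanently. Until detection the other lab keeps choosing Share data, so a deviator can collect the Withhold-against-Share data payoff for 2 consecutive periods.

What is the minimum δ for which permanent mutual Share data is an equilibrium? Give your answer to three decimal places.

A deviator earns 20 for 2 periods, then 8 forever; cooperating earns 10 forever. Multiplying the IC by (1−δ):
10 ≥ 20(1−δ^2) + 8δ^2, so 12·δ^2 ≥ 10 and δ^2 ≥ 5/6.
δ ≥ (5/6)^(1/2) ≈ 0.913.

0.913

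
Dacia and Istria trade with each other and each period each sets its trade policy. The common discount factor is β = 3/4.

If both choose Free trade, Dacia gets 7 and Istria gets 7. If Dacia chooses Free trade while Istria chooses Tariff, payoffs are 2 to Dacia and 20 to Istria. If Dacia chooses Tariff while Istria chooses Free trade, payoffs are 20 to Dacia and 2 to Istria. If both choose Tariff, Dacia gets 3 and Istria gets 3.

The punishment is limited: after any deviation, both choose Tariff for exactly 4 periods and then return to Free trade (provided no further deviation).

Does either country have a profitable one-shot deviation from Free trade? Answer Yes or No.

Comparing payoff streams over the 5 periods until play realigns: cooperate → 7(1+β+…+β^4); deviate → 20 + 3(β+…+β^4).
Cooperation is sustained iff (7−3)(β+…+β^4) ≥ 20−7.
β+…+β^4 = 3/4·(1−(3/4)^4)/(1−3/4) = 2.0508, and (20−7)/(7−3) = 3.2500.
2.0508 < 3.2500, so cooperation is not sustainable.

Yes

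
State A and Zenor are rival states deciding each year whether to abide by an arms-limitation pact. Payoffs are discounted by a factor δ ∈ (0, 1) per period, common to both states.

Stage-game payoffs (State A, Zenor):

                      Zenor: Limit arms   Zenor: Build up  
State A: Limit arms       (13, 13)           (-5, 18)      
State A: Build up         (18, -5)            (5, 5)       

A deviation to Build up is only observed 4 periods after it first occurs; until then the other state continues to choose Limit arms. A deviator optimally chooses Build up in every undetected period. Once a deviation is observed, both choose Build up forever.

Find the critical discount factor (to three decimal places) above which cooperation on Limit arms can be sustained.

Deviating for the 4 undetected periods gains 18−13 = 5 per period over cooperation, then loses 13−5 = 8 per period forever once punishment starts.
Gain: 5(1 + δ + … + δ^3); loss: 8·δ^4/(1−δ).
No profitable deviation ⇔ 5(1−δ^4) ≤ 8·δ^4, i.e. δ^4 ≥ 5/(5+8) = 5/13.
Hence δ ≥ (5/13)^(1/4) ≈ 0.788.

0.788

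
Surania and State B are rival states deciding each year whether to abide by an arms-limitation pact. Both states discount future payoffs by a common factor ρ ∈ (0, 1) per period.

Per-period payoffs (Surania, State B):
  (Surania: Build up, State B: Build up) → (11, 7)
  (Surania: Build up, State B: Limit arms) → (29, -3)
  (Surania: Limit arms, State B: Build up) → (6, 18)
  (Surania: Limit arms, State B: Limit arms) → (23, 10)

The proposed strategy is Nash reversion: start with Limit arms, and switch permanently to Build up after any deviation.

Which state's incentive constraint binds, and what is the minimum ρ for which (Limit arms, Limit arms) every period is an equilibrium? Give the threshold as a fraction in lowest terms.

Surania: cooperation gives 23 each period; deviation gives 29 once then 11 forever.
  23/(1−ρ) ≥ 29 + 11ρ/(1−ρ) ⇒ ρ ≥ 6/18 = 1/3.
State B: cooperation gives 10 each period; deviation gives 18 once then 7 forever.
  ρ ≥ 8/11.
Both must hold, so the binding constraint is State B's: ρ ≥ 8/11.

State B; ρ ≥ 8/11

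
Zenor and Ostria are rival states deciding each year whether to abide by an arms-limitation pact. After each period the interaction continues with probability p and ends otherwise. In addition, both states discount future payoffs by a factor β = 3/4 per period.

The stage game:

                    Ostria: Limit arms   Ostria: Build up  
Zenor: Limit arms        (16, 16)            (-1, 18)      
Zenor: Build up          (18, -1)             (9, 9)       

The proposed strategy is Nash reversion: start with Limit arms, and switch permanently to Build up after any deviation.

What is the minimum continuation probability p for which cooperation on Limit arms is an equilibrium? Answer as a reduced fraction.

8/27

With continuation probability p and discount β, the effective per-period discount factor is βp.
Grim-trigger IC: βp ≥ (18−16)/(18−9) = 2/9.
So p ≥ (2/9)/(3/4) = 8/27.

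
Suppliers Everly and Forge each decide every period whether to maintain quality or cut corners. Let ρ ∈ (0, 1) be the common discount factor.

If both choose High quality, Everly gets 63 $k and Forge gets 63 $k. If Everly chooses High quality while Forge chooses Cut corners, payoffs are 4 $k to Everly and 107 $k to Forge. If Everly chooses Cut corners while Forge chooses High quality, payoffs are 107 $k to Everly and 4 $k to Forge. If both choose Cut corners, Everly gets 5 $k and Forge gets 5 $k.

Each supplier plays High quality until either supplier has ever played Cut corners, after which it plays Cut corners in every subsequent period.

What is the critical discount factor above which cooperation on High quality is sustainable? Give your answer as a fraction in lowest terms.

22/51

63/(1−ρ) ≥ 107 + 5ρ/(1−ρ)
63 ≥ 107 − 102ρ
ρ ≥ 44/102 = 22/51.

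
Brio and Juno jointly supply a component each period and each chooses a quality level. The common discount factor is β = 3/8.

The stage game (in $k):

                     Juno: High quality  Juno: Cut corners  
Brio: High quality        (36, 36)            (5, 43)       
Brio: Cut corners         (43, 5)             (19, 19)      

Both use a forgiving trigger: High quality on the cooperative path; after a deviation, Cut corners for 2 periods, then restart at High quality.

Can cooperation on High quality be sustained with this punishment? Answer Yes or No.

Yes

IC: β+…+β^2 ≥ (43−36)/(36−19) = 7/17.
At β = 3/8: partial sum = 0.5156 ≥ 0.4118. Cooperation sustainable.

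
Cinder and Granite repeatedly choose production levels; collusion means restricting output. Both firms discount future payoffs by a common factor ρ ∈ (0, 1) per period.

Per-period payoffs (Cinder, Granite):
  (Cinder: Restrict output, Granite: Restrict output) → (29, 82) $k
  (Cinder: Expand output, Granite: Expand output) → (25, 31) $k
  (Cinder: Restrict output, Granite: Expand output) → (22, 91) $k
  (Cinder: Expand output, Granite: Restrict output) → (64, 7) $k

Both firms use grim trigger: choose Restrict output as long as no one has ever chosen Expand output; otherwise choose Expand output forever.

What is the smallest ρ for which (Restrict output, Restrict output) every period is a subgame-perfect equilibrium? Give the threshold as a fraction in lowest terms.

35/39

Cinder's threshold: (64−29)/(64−25) = 35/39.
Granite's threshold: (91−82)/(91−31) = 3/20.
35/39 > 3/20, so Cinder binds and ρ* = 35/39.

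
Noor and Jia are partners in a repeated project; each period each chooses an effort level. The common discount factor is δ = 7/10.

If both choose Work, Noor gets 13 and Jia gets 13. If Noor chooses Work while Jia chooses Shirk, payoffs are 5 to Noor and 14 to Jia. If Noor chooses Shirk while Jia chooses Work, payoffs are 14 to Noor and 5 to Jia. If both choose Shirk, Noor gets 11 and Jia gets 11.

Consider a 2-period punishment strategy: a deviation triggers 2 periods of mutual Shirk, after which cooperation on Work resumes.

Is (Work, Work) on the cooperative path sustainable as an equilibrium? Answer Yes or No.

Yes

IC: δ+…+δ^2 ≥ (14−13)/(13−11) = 1/2.
At δ = 7/10: partial sum = 1.1900 ≥ 0.5000. Cooperation sustainable.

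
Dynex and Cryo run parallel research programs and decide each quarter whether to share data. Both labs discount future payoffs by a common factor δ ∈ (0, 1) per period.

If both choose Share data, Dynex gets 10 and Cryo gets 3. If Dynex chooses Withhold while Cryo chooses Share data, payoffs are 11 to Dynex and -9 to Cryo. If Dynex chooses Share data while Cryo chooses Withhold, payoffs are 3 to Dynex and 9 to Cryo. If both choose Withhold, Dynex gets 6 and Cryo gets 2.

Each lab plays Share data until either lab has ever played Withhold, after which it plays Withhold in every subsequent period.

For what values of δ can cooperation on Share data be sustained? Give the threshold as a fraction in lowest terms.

6/7

For Dynex: deviation gain 11−10 = 1, per-period punishment loss 10−6 = 4. IC gives δ ≥ 1/5.
For Cryo: gain 6, loss 1 per period, so δ ≥ 6/7.
The tighter constraint is Cryo's, so cooperation needs δ ≥ 6/7.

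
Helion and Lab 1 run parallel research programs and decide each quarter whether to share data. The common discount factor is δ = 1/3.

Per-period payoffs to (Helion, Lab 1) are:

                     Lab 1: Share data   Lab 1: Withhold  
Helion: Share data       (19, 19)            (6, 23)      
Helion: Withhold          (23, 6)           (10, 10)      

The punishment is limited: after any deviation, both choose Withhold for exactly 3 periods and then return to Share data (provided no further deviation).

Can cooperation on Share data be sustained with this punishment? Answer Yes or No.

Comparing payoff streams over the 4 periods until play realigns: cooperate → 19(1+δ+…+δ^3); deviate → 23 + 10(δ+…+δ^3).
Cooperation is sustained iff (19−10)(δ+…+δ^3) ≥ 23−19.
δ+…+δ^3 = 1/3·(1−(1/3)^3)/(1−1/3) = 0.4815, and (23−19)/(19−10) = 0.4444.
0.4815 ≥ 0.4444, so cooperation is sustainable.

Yes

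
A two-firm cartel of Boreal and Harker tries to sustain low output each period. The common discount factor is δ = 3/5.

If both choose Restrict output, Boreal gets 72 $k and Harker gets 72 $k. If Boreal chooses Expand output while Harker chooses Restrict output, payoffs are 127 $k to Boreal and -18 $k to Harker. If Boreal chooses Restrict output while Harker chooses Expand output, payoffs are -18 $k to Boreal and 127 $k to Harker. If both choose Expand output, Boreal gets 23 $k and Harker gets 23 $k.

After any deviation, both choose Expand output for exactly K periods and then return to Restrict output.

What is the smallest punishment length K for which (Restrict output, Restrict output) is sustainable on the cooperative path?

3

Need Σ_{k=1}^{K} δ^k ≥ (127−72)/(72−23) = 1.1224 at δ = 3/5.
At K = 2 the sum is 0.9600 < 1.1224; at K = 3 it is 1.1760 ≥ 1.1224.
So the minimum punishment length is K = 3.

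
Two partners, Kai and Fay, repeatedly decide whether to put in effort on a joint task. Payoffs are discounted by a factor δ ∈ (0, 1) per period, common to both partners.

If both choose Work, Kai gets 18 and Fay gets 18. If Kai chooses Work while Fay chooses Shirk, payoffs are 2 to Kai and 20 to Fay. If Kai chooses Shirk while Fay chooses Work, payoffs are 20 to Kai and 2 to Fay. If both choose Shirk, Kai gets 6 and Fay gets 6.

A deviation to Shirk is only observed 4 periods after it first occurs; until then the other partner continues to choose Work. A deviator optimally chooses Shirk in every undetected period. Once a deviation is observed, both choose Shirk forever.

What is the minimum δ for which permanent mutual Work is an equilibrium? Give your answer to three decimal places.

A deviator earns 20 for 4 periods, then 6 forever; cooperating earns 18 forever. Multiplying the IC by (1−δ):
18 ≥ 20(1−δ^4) + 6δ^4, so 14·δ^4 ≥ 2 and δ^4 ≥ 1/7.
δ ≥ (1/7)^(1/4) ≈ 0.615.

0.615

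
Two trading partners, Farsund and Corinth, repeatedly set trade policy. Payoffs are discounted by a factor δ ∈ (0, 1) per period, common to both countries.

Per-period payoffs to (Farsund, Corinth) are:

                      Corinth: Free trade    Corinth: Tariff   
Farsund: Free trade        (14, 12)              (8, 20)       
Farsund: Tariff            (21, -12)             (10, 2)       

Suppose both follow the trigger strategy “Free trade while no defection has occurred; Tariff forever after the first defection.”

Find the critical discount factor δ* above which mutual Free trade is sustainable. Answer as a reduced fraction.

7/11

For Farsund: deviation gain 21−14 = 7, per-period punishment loss 14−10 = 4. IC gives δ ≥ 7/11.
For Corinth: gain 8, loss 10 per period, so δ ≥ 8/18 = 4/9.
The tighter constraint is Farsund's, so cooperation needs δ ≥ 7/11.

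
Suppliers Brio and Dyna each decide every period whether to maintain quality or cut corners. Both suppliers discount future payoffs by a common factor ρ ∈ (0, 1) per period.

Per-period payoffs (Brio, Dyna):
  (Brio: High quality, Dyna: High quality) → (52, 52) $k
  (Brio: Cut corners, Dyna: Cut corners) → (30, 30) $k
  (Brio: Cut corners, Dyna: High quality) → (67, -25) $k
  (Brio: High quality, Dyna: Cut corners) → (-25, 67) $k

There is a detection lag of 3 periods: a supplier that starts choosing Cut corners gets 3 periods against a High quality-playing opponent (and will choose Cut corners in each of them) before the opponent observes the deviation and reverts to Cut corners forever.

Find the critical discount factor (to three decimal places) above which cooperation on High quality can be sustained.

Deviating for the 3 undetected periods gains 67−52 = 15 per period over cooperation, then loses 52−30 = 22 per period forever once punishment starts.
Gain: 15(1 + ρ + … + ρ^2); loss: 22·ρ^3/(1−ρ).
No profitable deviation ⇔ 15(1−ρ^3) ≤ 22·ρ^3, i.e. ρ^3 ≥ 15/(15+22) = 15/37.
Hence ρ ≥ (15/37)^(1/3) ≈ 0.740.

0.740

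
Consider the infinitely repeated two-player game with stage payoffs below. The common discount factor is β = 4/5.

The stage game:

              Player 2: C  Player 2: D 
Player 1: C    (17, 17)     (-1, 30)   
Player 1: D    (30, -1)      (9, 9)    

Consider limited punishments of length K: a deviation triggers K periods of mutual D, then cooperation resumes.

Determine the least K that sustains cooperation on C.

No profitable deviation requires (17−9)(β+…+β^K) ≥ 30−17, i.e. β+…+β^K ≥ 13/8 ≈ 1.6250.
With β = 4/5, the partial sums are K=1: 0.8000, K=2: 1.4400, K=3: 1.9520.
K = 3 is the first length at which the sum reaches 1.6250.

3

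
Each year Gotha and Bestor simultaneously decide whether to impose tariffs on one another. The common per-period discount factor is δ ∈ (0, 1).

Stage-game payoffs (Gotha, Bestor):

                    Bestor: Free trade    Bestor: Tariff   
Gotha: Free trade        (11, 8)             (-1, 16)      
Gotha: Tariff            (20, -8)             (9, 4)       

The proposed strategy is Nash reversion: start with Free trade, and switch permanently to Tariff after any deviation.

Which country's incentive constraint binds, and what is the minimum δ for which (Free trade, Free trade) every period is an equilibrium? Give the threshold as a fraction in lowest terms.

Gotha; δ ≥ 9/11

For Gotha: deviation gain 20−11 = 9, per-period punishment loss 11−9 = 2. IC gives δ ≥ 9/11.
For Bestor: gain 8, loss 4 per period, so δ ≥ 8/12 = 2/3.
The tighter constraint is Gotha's, so cooperation needs δ ≥ 9/11.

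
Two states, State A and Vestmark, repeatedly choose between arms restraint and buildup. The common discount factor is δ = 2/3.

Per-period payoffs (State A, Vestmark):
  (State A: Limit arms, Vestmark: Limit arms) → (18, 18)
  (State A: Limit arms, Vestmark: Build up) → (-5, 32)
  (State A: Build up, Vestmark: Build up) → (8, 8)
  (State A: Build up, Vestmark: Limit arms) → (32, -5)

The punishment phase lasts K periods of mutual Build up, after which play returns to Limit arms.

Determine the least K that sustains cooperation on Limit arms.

3

No profitable deviation requires (18−8)(δ+…+δ^K) ≥ 32−18, i.e. δ+…+δ^K ≥ 7/5 ≈ 1.4000.
With δ = 2/3, the partial sums are K=1: 0.6667, K=2: 1.1111, K=3: 1.4074.
K = 3 is the first length at which the sum reaches 1.4000.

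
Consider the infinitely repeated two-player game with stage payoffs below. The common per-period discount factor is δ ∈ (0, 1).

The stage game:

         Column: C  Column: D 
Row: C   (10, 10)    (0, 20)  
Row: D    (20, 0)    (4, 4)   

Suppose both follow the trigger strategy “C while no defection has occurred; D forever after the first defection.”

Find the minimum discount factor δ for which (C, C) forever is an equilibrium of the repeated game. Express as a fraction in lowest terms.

5/8

Cooperation forever yields 10 each period: 10/(1−δ).
Deviating yields 20 once, then 4 forever: 20 + 4δ/(1−δ).
No profitable deviation requires 10/(1−δ) ≥ 20 + 4δ/(1−δ).
Multiplying by (1−δ): 10 ≥ 20(1−δ) + 4δ = 20 − 16δ.
So 16δ ≥ 10, i.e. δ ≥ 10/16 = 5/8.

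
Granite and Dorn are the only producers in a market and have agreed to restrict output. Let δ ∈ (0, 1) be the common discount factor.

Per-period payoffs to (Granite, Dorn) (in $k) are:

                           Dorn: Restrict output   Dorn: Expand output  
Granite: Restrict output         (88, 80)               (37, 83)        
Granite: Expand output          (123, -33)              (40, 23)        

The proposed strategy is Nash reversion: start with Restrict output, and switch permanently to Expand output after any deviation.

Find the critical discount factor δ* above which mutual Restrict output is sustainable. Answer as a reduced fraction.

35/83

Granite: cooperation gives 88 each period; deviation gives 123 once then 40 forever.
  88/(1−δ) ≥ 123 + 40δ/(1−δ) ⇒ δ ≥ 35/83.
Dorn: cooperation gives 80 each period; deviation gives 83 once then 23 forever.
  δ ≥ 3/60 = 1/20.
Both must hold, so the binding constraint is Granite's: δ ≥ 35/83.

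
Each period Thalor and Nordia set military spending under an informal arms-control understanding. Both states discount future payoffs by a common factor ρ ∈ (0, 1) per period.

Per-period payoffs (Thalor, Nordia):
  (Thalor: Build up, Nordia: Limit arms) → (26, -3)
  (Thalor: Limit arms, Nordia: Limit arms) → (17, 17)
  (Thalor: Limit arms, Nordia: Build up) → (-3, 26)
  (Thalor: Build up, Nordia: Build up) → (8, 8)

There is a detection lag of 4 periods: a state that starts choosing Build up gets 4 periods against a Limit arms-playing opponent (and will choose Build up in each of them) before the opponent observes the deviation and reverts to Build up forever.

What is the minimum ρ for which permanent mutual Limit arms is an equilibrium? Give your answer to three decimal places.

A deviator earns 26 for 4 periods, then 8 forever; cooperating earns 17 forever. Multiplying the IC by (1−ρ):
17 ≥ 26(1−ρ^4) + 8ρ^4, so 18·ρ^4 ≥ 9 and ρ^4 ≥ 1/2.
ρ ≥ (1/2)^(1/4) ≈ 0.841.

0.841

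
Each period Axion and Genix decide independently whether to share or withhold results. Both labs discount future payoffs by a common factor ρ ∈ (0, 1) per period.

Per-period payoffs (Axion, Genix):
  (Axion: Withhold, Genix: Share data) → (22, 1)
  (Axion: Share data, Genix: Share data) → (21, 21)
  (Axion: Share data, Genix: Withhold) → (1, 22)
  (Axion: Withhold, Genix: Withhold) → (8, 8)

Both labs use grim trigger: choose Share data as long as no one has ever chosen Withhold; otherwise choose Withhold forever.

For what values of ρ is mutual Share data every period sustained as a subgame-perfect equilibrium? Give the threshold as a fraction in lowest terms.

1/14

Under grim trigger the critical discount factor is (T−C)/(T−P) with T = 22, C = 21, P = 8.
ρ* = (22−21)/(22−8) = 1/14.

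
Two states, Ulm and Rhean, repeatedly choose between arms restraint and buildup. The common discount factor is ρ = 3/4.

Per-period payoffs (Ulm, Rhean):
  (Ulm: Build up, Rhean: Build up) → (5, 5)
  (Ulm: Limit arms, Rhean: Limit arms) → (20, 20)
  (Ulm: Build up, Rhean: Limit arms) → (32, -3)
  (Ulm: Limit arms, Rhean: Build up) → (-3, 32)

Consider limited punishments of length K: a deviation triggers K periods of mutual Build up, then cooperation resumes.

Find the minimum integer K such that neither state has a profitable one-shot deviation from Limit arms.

Need Σ_{k=1}^{K} ρ^k ≥ (32−20)/(20−5) = 0.8000 at ρ = 3/4.
At K = 1 the sum is 0.7500 < 0.8000; at K = 2 it is 1.3125 ≥ 0.8000.
So the minimum punishment length is K = 2.

2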